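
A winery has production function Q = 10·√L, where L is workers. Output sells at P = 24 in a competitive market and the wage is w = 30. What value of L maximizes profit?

L* = 16

MP_L = (1/2)·10·L^(-1/2) = 5·L^(-1/2).
Profit maximization for a price taker requires P·MP_L = w: 24·5·L^(-1/2) = 30.
So L^(-1/2) = 0.25, which gives L = 16.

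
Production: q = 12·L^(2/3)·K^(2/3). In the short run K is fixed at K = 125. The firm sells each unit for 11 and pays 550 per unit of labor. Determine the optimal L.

With K = 125, MP_L = (2/3)·12·L^(-1/3)·125^(2/3) = 200·L^(-1/3).
Profit maximization for a price taker requires P·MP_L = w: 11·200·L^(-1/3) = 550.
So L^(-1/3) = 0.25, which gives L = 64.

L* = 64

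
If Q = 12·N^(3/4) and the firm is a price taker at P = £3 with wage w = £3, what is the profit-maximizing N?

MP_N = (3/4)·12·N^(-1/4) = 9·N^(-1/4).
Profit maximization for a price taker requires P·MP_N = w: 3·9·N^(-1/4) = 3.
So N^(-1/4) = 1/9, which gives N = 6561.

N* = 6561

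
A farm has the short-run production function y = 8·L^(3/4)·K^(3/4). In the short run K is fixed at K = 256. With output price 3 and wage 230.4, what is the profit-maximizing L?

L* = 625

With K = 256, MP_L = (3/4)·8·L^(-1/4)·256^(3/4) = 384·L^(-1/4).
Profit maximization for a price taker requires P·MP_L = w: 3·384·L^(-1/4) = 230.4.
So L^(-1/4) = 0.2, which gives L = 625.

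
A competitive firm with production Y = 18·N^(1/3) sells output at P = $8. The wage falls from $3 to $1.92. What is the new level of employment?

From P·MP_N = w with MP_N = 6·N^(-2/3), the labor demand is N(w) = (48/w)^(3/2).
At w = 3: N = 64. At w = 1.92: N = 125.

N* = 125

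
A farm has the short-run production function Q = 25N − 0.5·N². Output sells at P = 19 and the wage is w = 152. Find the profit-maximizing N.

The marginal product of N is MP_N = 25 − N.
A price-taking firm hires until the value of the marginal product equals the wage: P·MP_N = w, so 19·(25 − N) = 152.
Then 25 − N = 8, giving N = 17.

N* = 17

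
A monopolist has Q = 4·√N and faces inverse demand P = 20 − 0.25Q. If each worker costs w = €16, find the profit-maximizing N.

Marginal revenue from the inverse demand is MR = 20 − 0.5Q.
The marginal product is MP_N = 2·N^(-1/2).
A monopolist hires until marginal revenue product equals the wage: MR·MP_N = w.
At N, Q = 4·√N. Substituting and solving: (20 − 2·√N)·2·N^(-1/2) = 16 gives N = 4.

N* = 4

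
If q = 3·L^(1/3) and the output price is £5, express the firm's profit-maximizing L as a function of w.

L(w) = (5/w)^(3/2)

MP_L = (1/3)·3·L^(-2/3) = L^(-2/3).
Setting P·MP_L = w: 5·L^(-2/3) = w.
Solving for L: L^(-2/3) = w/5, so L = (5/w)^(3/2).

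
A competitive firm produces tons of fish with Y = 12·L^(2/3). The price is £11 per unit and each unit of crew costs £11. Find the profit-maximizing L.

MP_L = (2/3)·12·L^(-1/3) = 8·L^(-1/3).
Profit maximization for a price taker requires P·MP_L = w: 11·8·L^(-1/3) = 11.
So L^(-1/3) = 0.125, which gives L = 512.

L* = 512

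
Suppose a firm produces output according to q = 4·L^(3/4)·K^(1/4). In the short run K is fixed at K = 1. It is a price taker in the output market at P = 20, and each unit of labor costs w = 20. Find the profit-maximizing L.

With K = 1, MP_L = (3/4)·4·L^(-1/4)·1^(1/4) = 3·L^(-1/4).
Profit maximization for a price taker requires P·MP_L = w: 20·3·L^(-1/4) = 20.
So L^(-1/4) = 1/3, which gives L = 81.

L* = 81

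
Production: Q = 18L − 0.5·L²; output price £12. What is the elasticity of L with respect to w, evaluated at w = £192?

ε = -8

From P·MP_L = w with MP_L = 18 − L, labor demand is L(w) = 18 − w/12.
dL/dw = −1/(12) = -1/12.
At w = 192, L = 2, so ε = (dL/dw)·(w/L) = (-1/12)·(192/2) = -8.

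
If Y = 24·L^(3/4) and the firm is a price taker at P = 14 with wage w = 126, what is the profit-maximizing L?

MP_L = (3/4)·24·L^(-1/4) = 18·L^(-1/4).
Profit maximization for a price taker requires P·MP_L = w: 14·18·L^(-1/4) = 126.
So L^(-1/4) = 0.5, which gives L = 16.

L* = 16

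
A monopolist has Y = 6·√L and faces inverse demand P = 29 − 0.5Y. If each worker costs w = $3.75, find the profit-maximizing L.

Marginal revenue from the inverse demand is MR = 29 − Y.
The marginal product is MP_L = 3·L^(-1/2).
A monopolist hires until marginal revenue product equals the wage: MR·MP_L = w.
At L, Y = 6·√L. Substituting and solving: (29 − 6·√L)·3·L^(-1/2) = 3.75 gives L = 16.

L* = 16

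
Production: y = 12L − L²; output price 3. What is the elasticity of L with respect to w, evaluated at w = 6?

ε = -0.2

From P·MP_L = w with MP_L = 12 − 2L, labor demand is L(w) = (12 − w/3)/2.
dL/dw = −1/(6) = -1/6.
At w = 6, L = 5, so ε = (dL/dw)·(w/L) = (-1/6)·(6/5) = -0.2.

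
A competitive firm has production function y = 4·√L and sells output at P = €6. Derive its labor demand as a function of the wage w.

MP_L = (1/2)·4·L^(-1/2) = 2·L^(-1/2).
Setting P·MP_L = w: 12·L^(-1/2) = w.
Solving for L: L^(-1/2) = w/12, so L = (12/w)^(2).

L(w) = 144/w²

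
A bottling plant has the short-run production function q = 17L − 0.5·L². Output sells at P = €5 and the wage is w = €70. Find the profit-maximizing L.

L* = 3

The marginal product of L is MP_L = 17 − L.
A price-taking firm hires until the value of the marginal product equals the wage: P·MP_L = w, so 5·(17 − L) = 70.
Then 17 − L = 14, giving L = 3.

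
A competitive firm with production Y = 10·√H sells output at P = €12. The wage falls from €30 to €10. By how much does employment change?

ΔH = 32

From P·MP_H = w with MP_H = 5·H^(-1/2), the labor demand is H(w) = (60/w)^(2).
At w = 30: H = 4. At w = 10: H = 36.
ΔH = 36 − 4 = 32.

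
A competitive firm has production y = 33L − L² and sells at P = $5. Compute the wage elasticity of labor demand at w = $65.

From P·MP_L = w with MP_L = 33 − 2L, labor demand is L(w) = (33 − w/5)/2.
dL/dw = −1/(10) = -0.1.
At w = 65, L = 10, so ε = (dL/dw)·(w/L) = (-0.1)·(65/10) = -0.65.

ε = -0.65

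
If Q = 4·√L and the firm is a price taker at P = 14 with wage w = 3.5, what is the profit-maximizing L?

L* = 64

MP_L = (1/2)·4·L^(-1/2) = 2·L^(-1/2).
Profit maximization for a price taker requires P·MP_L = w: 14·2·L^(-1/2) = 3.5.
So L^(-1/2) = 0.125, which gives L = 64.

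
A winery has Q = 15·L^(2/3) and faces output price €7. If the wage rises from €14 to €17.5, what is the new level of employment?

L* = 64

From P·MP_L = w with MP_L = 10·L^(-1/3), the labor demand is L(w) = (70/w)^(3).
At w = 14: L = 125. At w = 17.5: L = 64.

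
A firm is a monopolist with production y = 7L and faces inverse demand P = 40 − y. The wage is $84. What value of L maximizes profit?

Marginal revenue from the inverse demand is MR = 40 − 2y.
The marginal product is MP_L = 7.
A monopolist hires until marginal revenue product equals the wage: MR·MP_L = w.
(40 − 14L)·7 = 84, so L = 2.

L* = 2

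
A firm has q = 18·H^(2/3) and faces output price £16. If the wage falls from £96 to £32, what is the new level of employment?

From P·MP_H = w with MP_H = 12·H^(-1/3), the labor demand is H(w) = (192/w)^(3).
At w = 96: H = 8. At w = 32: H = 216.

H* = 216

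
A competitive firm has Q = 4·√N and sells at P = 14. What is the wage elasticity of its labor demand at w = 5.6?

ε = -2

MP_N = (1/2)·4·N^(-1/2), so P·MP_N = w gives 28·N^(-1/2) = w.
Solving, N(w) = (28/w)^(2). This is a constant-elasticity form: N ∝ w^(−2), so ε = −2.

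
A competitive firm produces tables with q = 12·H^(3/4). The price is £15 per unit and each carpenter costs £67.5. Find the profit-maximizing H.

H* = 16

MP_H = (3/4)·12·H^(-1/4) = 9·H^(-1/4).
Profit maximization for a price taker requires P·MP_H = w: 15·9·H^(-1/4) = 67.5.
So H^(-1/4) = 0.5, which gives H = 16.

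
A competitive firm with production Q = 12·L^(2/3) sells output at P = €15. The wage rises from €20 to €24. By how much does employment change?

ΔL = -91

From P·MP_L = w with MP_L = 8·L^(-1/3), the labor demand is L(w) = (120/w)^(3).
At w = 20: L = 216. At w = 24: L = 125.
ΔL = 125 − 216 = -91.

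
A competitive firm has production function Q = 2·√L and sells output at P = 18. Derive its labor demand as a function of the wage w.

MP_L = (1/2)·2·L^(-1/2) = L^(-1/2).
Setting P·MP_L = w: 18·L^(-1/2) = w.
Solving for L: L^(-1/2) = w/18, so L = (18/w)^(2).

L(w) = 324/w²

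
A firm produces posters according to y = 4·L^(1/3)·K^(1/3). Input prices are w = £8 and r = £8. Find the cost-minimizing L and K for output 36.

L* = 27, K* = 27

Cost minimization requires the marginal rate of technical substitution to equal the input-price ratio: MP_L/MP_K = w/r.
Here MP_L/MP_K = (1/3)·(K/L)/(1/3) = (K/L). Setting this equal to 8/8 = 1 gives K = L.
Substituting into y = 36: 4·L^(1/3)·(L)^(1/3) = 36.
Solving, L = 27 and K = 27.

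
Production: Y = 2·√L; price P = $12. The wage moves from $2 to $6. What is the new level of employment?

L* = 4

From P·MP_L = w with MP_L = L^(-1/2), the labor demand is L(w) = (12/w)^(2).
At w = 2: L = 36. At w = 6: L = 4.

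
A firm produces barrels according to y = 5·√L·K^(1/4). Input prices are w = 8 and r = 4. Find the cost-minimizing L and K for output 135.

Cost minimization requires the marginal rate of technical substitution to equal the input-price ratio: MP_L/MP_K = w/r.
Here MP_L/MP_K = (1/2)·(K/L)/(1/4) = 2·(K/L). Setting this equal to 8/4 = 2 gives K = L.
Substituting into y = 135: 5·L^(1/2)·(L)^(1/4) = 135.
Solving, L = 81 and K = 81.

L* = 81, K* = 81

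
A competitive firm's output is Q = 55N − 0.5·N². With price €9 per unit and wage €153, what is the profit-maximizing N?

The marginal product of N is MP_N = 55 − N.
A price-taking firm hires until the value of the marginal product equals the wage: P·MP_N = w, so 9·(55 − N) = 153.
Then 55 − N = 17, giving N = 38.

N* = 38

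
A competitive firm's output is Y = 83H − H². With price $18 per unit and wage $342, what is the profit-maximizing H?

The marginal product of H is MP_H = 83 − 2H.
A price-taking firm hires until the value of the marginal product equals the wage: P·MP_H = w, so 18·(83 − 2H) = 342.
Then 83 − 2H = 19, giving H = 32.

H* = 32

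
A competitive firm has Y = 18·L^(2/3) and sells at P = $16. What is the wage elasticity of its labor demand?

MP_L = (2/3)·18·L^(-1/3), so P·MP_L = w gives 192·L^(-1/3) = w.
Solving, L(w) = (192/w)^(3). This is a constant-elasticity form: L ∝ w^(−3), so ε = −3.

ε = -3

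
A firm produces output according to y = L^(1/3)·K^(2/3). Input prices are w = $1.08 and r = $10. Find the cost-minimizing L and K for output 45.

L* = 125, K* = 27

Cost minimization requires the marginal rate of technical substitution to equal the input-price ratio: MP_L/MP_K = w/r.
Here MP_L/MP_K = (1/3)·(K/L)/(2/3) = 0.5·(K/L). Setting this equal to 1.08/10 = 0.108 gives K = 0.216L.
Substituting into y = 45: L^(1/3)·(0.216L)^(2/3) = 45.
Solving, L = 125 and K = 27.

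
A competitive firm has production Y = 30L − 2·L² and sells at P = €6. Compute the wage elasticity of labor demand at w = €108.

From P·MP_L = w with MP_L = 30 − 4L, labor demand is L(w) = (30 − w/6)/4.
dL/dw = −1/(24) = -1/24.
At w = 108, L = 3, so ε = (dL/dw)·(w/L) = (-1/24)·(108/3) = -1.5.

ε = -1.5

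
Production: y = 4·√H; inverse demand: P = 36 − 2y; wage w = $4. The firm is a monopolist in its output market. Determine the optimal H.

H* = 4

Marginal revenue from the inverse demand is MR = 36 − 4y.
The marginal product is MP_H = 2·H^(-1/2).
A monopolist hires until marginal revenue product equals the wage: MR·MP_H = w.
At H, y = 4·√H. Substituting and solving: (36 − 16·√H)·2·H^(-1/2) = 4 gives H = 4.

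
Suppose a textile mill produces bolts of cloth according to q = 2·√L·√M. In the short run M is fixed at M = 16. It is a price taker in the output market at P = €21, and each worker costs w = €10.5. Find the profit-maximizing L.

L* = 64

With M = 16, MP_L = (1/2)·2·L^(-1/2)·16^(1/2) = 4·L^(-1/2).
Profit maximization for a price taker requires P·MP_L = w: 21·4·L^(-1/2) = 10.5.
So L^(-1/2) = 0.125, which gives L = 64.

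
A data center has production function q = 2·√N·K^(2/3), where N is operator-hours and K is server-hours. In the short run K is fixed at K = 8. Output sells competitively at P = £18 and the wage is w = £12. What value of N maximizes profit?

N* = 36

With K = 8, MP_N = (1/2)·2·N^(-1/2)·8^(2/3) = 4·N^(-1/2).
Profit maximization for a price taker requires P·MP_N = w: 18·4·N^(-1/2) = 12.
So N^(-1/2) = 1/6, which gives N = 36.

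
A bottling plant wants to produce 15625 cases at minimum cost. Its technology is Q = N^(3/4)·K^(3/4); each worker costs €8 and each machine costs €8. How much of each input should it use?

Cost minimization requires the marginal rate of technical substitution to equal the input-price ratio: MP_N/MP_K = w/r.
Here MP_N/MP_K = (3/4)·(K/N)/(3/4) = (K/N). Setting this equal to 8/8 = 1 gives K = N.
Substituting into Q = 15625: N^(3/4)·(N)^(3/4) = 15625.
Solving, N = 625 and K = 625.

N* = 625, K* = 625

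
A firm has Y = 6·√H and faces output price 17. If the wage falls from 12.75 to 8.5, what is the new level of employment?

From P·MP_H = w with MP_H = 3·H^(-1/2), the labor demand is H(w) = (51/w)^(2).
At w = 12.75: H = 16. At w = 8.5: H = 36.

H* = 36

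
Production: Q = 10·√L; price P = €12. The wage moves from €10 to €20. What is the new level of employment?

L* = 9

From P·MP_L = w with MP_L = 5·L^(-1/2), the labor demand is L(w) = (60/w)^(2).
At w = 10: L = 36. At w = 20: L = 9.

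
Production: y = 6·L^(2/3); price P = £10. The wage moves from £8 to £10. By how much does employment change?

From P·MP_L = w with MP_L = 4·L^(-1/3), the labor demand is L(w) = (40/w)^(3).
At w = 8: L = 125. At w = 10: L = 64.
ΔL = 64 − 125 = -61.

ΔL = -61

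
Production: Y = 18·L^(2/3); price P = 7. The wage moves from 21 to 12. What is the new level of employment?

L* = 343

From P·MP_L = w with MP_L = 12·L^(-1/3), the labor demand is L(w) = (84/w)^(3).
At w = 21: L = 64. At w = 12: L = 343.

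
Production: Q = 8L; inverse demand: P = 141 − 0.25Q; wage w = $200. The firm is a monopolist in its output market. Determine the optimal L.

Marginal revenue from the inverse demand is MR = 141 − 0.5Q.
The marginal product is MP_L = 8.
A monopolist hires until marginal revenue product equals the wage: MR·MP_L = w.
(141 − 4L)·8 = 200, so L = 29.

L* = 29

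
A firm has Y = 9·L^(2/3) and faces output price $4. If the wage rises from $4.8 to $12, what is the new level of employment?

L* = 8

From P·MP_L = w with MP_L = 6·L^(-1/3), the labor demand is L(w) = (24/w)^(3).
At w = 4.8: L = 125. At w = 12: L = 8.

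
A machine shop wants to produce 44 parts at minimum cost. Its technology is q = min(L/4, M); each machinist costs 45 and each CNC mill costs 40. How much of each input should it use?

With a fixed-proportions technology, the cost-minimizing bundle uses no slack in either input: L/4 = M = q.
So L = 4·44 = 176 and M = 44.

L* = 176, M* = 44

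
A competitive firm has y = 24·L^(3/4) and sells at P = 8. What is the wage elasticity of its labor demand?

MP_L = (3/4)·24·L^(-1/4), so P·MP_L = w gives 144·L^(-1/4) = w.
Solving, L(w) = (144/w)^(4). This is a constant-elasticity form: L ∝ w^(−4), so ε = −4.

ε = -4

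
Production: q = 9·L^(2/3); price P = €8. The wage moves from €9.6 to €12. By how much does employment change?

ΔL = -61

From P·MP_L = w with MP_L = 6·L^(-1/3), the labor demand is L(w) = (48/w)^(3).
At w = 9.6: L = 125. At w = 12: L = 64.
ΔL = 64 − 125 = -61.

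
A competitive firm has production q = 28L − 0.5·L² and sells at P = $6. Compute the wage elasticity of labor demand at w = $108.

ε = -1.8

From P·MP_L = w with MP_L = 28 − L, labor demand is L(w) = 28 − w/6.
dL/dw = −1/(6) = -1/6.
At w = 108, L = 10, so ε = (dL/dw)·(w/L) = (-1/6)·(108/10) = -1.8.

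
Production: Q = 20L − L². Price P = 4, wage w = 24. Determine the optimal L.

L* = 7

The marginal product of L is MP_L = 20 − 2L.
A price-taking firm hires until the value of the marginal product equals the wage: P·MP_L = w, so 4·(20 − 2L) = 24.
Then 20 − 2L = 6, giving L = 7.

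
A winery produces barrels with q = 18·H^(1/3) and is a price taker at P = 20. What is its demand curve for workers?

H(w) = (120/w)^(3/2)

MP_H = (1/3)·18·H^(-2/3) = 6·H^(-2/3).
Setting P·MP_H = w: 120·H^(-2/3) = w.
Solving for H: H^(-2/3) = w/120, so H = (120/w)^(3/2).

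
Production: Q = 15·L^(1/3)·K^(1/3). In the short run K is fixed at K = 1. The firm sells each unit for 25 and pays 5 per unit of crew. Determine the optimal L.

L* = 125

With K = 1, MP_L = (1/3)·15·L^(-2/3)·1^(1/3) = 5·L^(-2/3).
Profit maximization for a price taker requires P·MP_L = w: 25·5·L^(-2/3) = 5.
So L^(-2/3) = 0.04, which gives L = 125.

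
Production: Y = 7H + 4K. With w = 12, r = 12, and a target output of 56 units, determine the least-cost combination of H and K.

H* = 8, K* = 0

The inputs are perfect substitutes, so the firm uses whichever has the lower cost per unit of output.
Cost per unit of output via H is w/7 = 12/7; via K it is r/4 = 3. H is cheaper.
Producing Y = 56 with H alone: H = 8, K = 0.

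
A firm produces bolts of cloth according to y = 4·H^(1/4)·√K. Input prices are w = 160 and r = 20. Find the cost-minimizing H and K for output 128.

H* = 16, K* = 256

Cost minimization requires the marginal rate of technical substitution to equal the input-price ratio: MP_H/MP_K = w/r.
Here MP_H/MP_K = (1/4)·(K/H)/(1/2) = 0.5·(K/H). Setting this equal to 160/20 = 8 gives K = 16H.
Substituting into y = 128: 4·H^(1/4)·(16H)^(1/2) = 128.
Solving, H = 16 and K = 256.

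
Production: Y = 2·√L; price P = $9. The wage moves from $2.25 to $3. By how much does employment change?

ΔL = -7

From P·MP_L = w with MP_L = L^(-1/2), the labor demand is L(w) = (9/w)^(2).
At w = 2.25: L = 16. At w = 3: L = 9.
ΔL = 9 − 16 = -7.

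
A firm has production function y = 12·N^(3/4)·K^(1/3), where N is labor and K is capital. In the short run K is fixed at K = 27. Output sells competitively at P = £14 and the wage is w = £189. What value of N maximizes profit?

With K = 27, MP_N = (3/4)·12·N^(-1/4)·27^(1/3) = 27·N^(-1/4).
Profit maximization for a price taker requires P·MP_N = w: 14·27·N^(-1/4) = 189.
So N^(-1/4) = 0.5, which gives N = 16.

N* = 16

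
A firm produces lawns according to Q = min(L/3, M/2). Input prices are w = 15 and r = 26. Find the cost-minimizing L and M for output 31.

L* = 93, M* = 62

With a fixed-proportions technology, the cost-minimizing bundle uses no slack in either input: L/3 = M/2 = Q.
So L = 3·31 = 93 and M = 2·31 = 62.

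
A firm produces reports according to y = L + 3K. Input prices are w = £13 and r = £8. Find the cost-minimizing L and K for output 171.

The inputs are perfect substitutes, so the firm uses whichever has the lower cost per unit of output.
Cost per unit of output via L is 13; via K it is 8/3. K is cheaper.
Producing y = 171 with K alone: L = 0, K = 57.

L* = 0, K* = 57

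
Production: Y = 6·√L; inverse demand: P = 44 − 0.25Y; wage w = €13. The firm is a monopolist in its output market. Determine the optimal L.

L* = 36

Marginal revenue from the inverse demand is MR = 44 − 0.5Y.
The marginal product is MP_L = 3·L^(-1/2).
A monopolist hires until marginal revenue product equals the wage: MR·MP_L = w.
At L, Y = 6·√L. Substituting and solving: (44 − 3·√L)·3·L^(-1/2) = 13 gives L = 36.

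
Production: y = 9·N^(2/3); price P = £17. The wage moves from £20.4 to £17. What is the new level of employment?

N* = 216

From P·MP_N = w with MP_N = 6·N^(-1/3), the labor demand is N(w) = (102/w)^(3).
At w = 20.4: N = 125. At w = 17: N = 216.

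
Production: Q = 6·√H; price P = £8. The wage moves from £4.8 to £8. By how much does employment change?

From P·MP_H = w with MP_H = 3·H^(-1/2), the labor demand is H(w) = (24/w)^(2).
At w = 4.8: H = 25. At w = 8: H = 9.
ΔH = 9 − 25 = -16.

ΔH = -16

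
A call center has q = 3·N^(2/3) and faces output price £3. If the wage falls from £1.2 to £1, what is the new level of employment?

From P·MP_N = w with MP_N = 2·N^(-1/3), the labor demand is N(w) = (6/w)^(3).
At w = 1.2: N = 125. At w = 1: N = 216.

N* = 216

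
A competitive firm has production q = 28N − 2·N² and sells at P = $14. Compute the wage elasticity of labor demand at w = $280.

From P·MP_N = w with MP_N = 28 − 4N, labor demand is N(w) = (28 − w/14)/4.
dN/dw = −1/(56) = -1/56.
At w = 280, N = 2, so ε = (dN/dw)·(w/N) = (-1/56)·(280/2) = -2.5.

ε = -2.5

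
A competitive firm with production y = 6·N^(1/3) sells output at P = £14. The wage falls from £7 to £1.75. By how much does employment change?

ΔN = 56

From P·MP_N = w with MP_N = 2·N^(-2/3), the labor demand is N(w) = (28/w)^(3/2).
At w = 7: N = 8. At w = 1.75: N = 64.
ΔN = 64 − 8 = 56.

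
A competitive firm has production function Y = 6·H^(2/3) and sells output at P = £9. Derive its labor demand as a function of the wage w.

H(w) = 46656/w³

MP_H = (2/3)·6·H^(-1/3) = 4·H^(-1/3).
Setting P·MP_H = w: 36·H^(-1/3) = w.
Solving for H: H^(-1/3) = w/36, so H = (36/w)^(3).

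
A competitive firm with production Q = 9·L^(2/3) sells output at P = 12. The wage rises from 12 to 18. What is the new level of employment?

L* = 64

From P·MP_L = w with MP_L = 6·L^(-1/3), the labor demand is L(w) = (72/w)^(3).
At w = 12: L = 216. At w = 18: L = 64.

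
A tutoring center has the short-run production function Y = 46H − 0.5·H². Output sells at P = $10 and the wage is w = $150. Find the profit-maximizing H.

H* = 31

The marginal product of H is MP_H = 46 − H.
A price-taking firm hires until the value of the marginal product equals the wage: P·MP_H = w, so 10·(46 − H) = 150.
Then 46 − H = 15, giving H = 31.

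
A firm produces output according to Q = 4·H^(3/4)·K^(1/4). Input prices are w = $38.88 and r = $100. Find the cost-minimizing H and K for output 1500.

H* = 625, K* = 81

Cost minimization requires the marginal rate of technical substitution to equal the input-price ratio: MP_H/MP_K = w/r.
Here MP_H/MP_K = (3/4)·(K/H)/(1/4) = 3·(K/H). Setting this equal to 38.88/100 = 0.3888 gives K = 0.1296H.
Substituting into Q = 1500: 4·H^(3/4)·(0.1296H)^(1/4) = 1500.
Solving, H = 625 and K = 81.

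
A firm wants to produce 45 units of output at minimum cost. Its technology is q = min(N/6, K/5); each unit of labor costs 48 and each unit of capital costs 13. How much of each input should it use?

With a fixed-proportions technology, the cost-minimizing bundle uses no slack in either input: N/6 = K/5 = q.
So N = 6·45 = 270 and K = 5·45 = 225.

N* = 270, K* = 225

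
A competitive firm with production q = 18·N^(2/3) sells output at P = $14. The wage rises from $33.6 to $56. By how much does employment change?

ΔN = -98

From P·MP_N = w with MP_N = 12·N^(-1/3), the labor demand is N(w) = (168/w)^(3).
At w = 33.6: N = 125. At w = 56: N = 27.
ΔN = 27 − 125 = -98.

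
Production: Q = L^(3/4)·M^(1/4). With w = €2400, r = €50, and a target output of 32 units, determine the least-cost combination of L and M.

L* = 16, M* = 256

Cost minimization requires the marginal rate of technical substitution to equal the input-price ratio: MP_L/MP_M = w/r.
Here MP_L/MP_M = (3/4)·(M/L)/(1/4) = 3·(M/L). Setting this equal to 2400/50 = 48 gives M = 16L.
Substituting into Q = 32: L^(3/4)·(16L)^(1/4) = 32.
Solving, L = 16 and M = 256.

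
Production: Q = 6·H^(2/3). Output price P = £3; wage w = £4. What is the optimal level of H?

H* = 27

MP_H = (2/3)·6·H^(-1/3) = 4·H^(-1/3).
Profit maximization for a price taker requires P·MP_H = w: 3·4·H^(-1/3) = 4.
So H^(-1/3) = 1/3, which gives H = 27.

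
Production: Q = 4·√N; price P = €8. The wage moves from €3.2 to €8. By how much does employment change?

ΔN = -21

From P·MP_N = w with MP_N = 2·N^(-1/2), the labor demand is N(w) = (16/w)^(2).
At w = 3.2: N = 25. At w = 8: N = 4.
ΔN = 4 − 25 = -21.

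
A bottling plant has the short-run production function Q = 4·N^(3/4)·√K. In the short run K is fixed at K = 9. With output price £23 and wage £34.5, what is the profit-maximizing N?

With K = 9, MP_N = (3/4)·4·N^(-1/4)·9^(1/2) = 9·N^(-1/4).
Profit maximization for a price taker requires P·MP_N = w: 23·9·N^(-1/4) = 34.5.
So N^(-1/4) = 1/6, which gives N = 1296.

N* = 1296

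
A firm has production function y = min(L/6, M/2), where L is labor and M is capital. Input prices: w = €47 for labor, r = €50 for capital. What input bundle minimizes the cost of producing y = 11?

With a fixed-proportions technology, the cost-minimizing bundle uses no slack in either input: L/6 = M/2 = y.
So L = 6·11 = 66 and M = 2·11 = 22.

L* = 66, M* = 22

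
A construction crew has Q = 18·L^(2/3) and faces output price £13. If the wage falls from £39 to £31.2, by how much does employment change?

ΔL = 61

From P·MP_L = w with MP_L = 12·L^(-1/3), the labor demand is L(w) = (156/w)^(3).
At w = 39: L = 64. At w = 31.2: L = 125.
ΔL = 125 − 64 = 61.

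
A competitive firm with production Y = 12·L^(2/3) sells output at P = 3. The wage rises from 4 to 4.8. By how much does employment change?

From P·MP_L = w with MP_L = 8·L^(-1/3), the labor demand is L(w) = (24/w)^(3).
At w = 4: L = 216. At w = 4.8: L = 125.
ΔL = 125 − 216 = -91.

ΔL = -91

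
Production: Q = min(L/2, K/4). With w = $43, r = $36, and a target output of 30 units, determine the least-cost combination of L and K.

L* = 60, K* = 120

With a fixed-proportions technology, the cost-minimizing bundle uses no slack in either input: L/2 = K/4 = Q.
So L = 2·30 = 60 and K = 4·30 = 120.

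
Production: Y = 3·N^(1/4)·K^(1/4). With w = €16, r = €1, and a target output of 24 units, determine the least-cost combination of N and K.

Cost minimization requires the marginal rate of technical substitution to equal the input-price ratio: MP_N/MP_K = w/r.
Here MP_N/MP_K = (1/4)·(K/N)/(1/4) = (K/N). Setting this equal to 16/1 = 16 gives K = 16N.
Substituting into Y = 24: 3·N^(1/4)·(16N)^(1/4) = 24.
Solving, N = 16 and K = 256.

N* = 16, K* = 256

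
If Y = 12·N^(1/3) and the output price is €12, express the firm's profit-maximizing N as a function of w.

N(w) = (48/w)^(3/2)

MP_N = (1/3)·12·N^(-2/3) = 4·N^(-2/3).
Setting P·MP_N = w: 48·N^(-2/3) = w.
Solving for N: N^(-2/3) = w/48, so N = (48/w)^(3/2).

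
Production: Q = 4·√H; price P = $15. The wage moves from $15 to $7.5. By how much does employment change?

From P·MP_H = w with MP_H = 2·H^(-1/2), the labor demand is H(w) = (30/w)^(2).
At w = 15: H = 4. At w = 7.5: H = 16.
ΔH = 16 − 4 = 12.

ΔH = 12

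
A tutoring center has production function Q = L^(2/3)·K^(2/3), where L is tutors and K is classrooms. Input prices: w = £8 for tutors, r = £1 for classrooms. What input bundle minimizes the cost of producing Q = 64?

L* = 8, K* = 64

Cost minimization requires the marginal rate of technical substitution to equal the input-price ratio: MP_L/MP_K = w/r.
Here MP_L/MP_K = (2/3)·(K/L)/(2/3) = (K/L). Setting this equal to 8/1 = 8 gives K = 8L.
Substituting into Q = 64: L^(2/3)·(8L)^(2/3) = 64.
Solving, L = 8 and K = 64.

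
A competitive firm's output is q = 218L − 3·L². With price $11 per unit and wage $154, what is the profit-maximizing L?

The marginal product of L is MP_L = 218 − 6L.
A price-taking firm hires until the value of the marginal product equals the wage: P·MP_L = w, so 11·(218 − 6L) = 154.
Then 218 − 6L = 14, giving L = 34.

L* = 34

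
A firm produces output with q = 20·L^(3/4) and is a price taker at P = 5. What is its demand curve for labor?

L(w) = (75/w)^(4)

MP_L = (3/4)·20·L^(-1/4) = 15·L^(-1/4).
Setting P·MP_L = w: 75·L^(-1/4) = w.
Solving for L: L^(-1/4) = w/75, so L = (75/w)^(4).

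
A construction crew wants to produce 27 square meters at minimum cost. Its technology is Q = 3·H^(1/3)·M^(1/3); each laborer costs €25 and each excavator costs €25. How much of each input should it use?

Cost minimization requires the marginal rate of technical substitution to equal the input-price ratio: MP_H/MP_M = w/r.
Here MP_H/MP_M = (1/3)·(M/H)/(1/3) = (M/H). Setting this equal to 25/25 = 1 gives M = H.
Substituting into Q = 27: 3·H^(1/3)·(H)^(1/3) = 27.
Solving, H = 27 and M = 27.

H* = 27, M* = 27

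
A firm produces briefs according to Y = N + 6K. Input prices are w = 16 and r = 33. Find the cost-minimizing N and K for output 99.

The inputs are perfect substitutes, so the firm uses whichever has the lower cost per unit of output.
Cost per unit of output via N is 16; via K it is 5.5. K is cheaper.
Producing Y = 99 with K alone: N = 0, K = 16.5.

N* = 0, K* = 16.5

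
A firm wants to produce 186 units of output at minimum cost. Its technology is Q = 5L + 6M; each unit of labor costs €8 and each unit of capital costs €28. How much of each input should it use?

L* = 37.2, M* = 0

The inputs are perfect substitutes, so the firm uses whichever has the lower cost per unit of output.
Cost per unit of output via L is w/5 = 1.6; via M it is r/6 = 14/3. L is cheaper.
Producing Q = 186 with L alone: L = 37.2, M = 0.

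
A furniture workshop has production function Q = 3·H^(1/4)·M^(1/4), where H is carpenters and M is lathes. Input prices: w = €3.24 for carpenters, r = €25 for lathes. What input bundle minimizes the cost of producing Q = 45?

H* = 625, M* = 81

Cost minimization requires the marginal rate of technical substitution to equal the input-price ratio: MP_H/MP_M = w/r.
Here MP_H/MP_M = (1/4)·(M/H)/(1/4) = (M/H). Setting this equal to 3.24/25 = 0.1296 gives M = 0.1296H.
Substituting into Q = 45: 3·H^(1/4)·(0.1296H)^(1/4) = 45.
Solving, H = 625 and M = 81.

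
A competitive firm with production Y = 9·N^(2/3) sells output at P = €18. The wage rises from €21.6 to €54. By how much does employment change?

From P·MP_N = w with MP_N = 6·N^(-1/3), the labor demand is N(w) = (108/w)^(3).
At w = 21.6: N = 125. At w = 54: N = 8.
ΔN = 8 − 125 = -117.

ΔN = -117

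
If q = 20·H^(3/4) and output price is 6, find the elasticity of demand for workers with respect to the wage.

ε = -4

MP_H = (3/4)·20·H^(-1/4), so P·MP_H = w gives 90·H^(-1/4) = w.
Solving, H(w) = (90/w)^(4). This is a constant-elasticity form: H ∝ w^(−4), so ε = −4.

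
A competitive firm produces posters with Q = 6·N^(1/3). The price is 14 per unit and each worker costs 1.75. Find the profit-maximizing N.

N* = 64

MP_N = (1/3)·6·N^(-2/3) = 2·N^(-2/3).
Profit maximization for a price taker requires P·MP_N = w: 14·2·N^(-2/3) = 1.75.
So N^(-2/3) = 0.0625, which gives N = 64.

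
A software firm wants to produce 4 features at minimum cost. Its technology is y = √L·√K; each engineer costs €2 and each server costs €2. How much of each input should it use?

Cost minimization requires the marginal rate of technical substitution to equal the input-price ratio: MP_L/MP_K = w/r.
Here MP_L/MP_K = (1/2)·(K/L)/(1/2) = (K/L). Setting this equal to 2/2 = 1 gives K = L.
Substituting into y = 4: L^(1/2)·(L)^(1/2) = 4.
Solving, L = 4 and K = 4.

L* = 4, K* = 4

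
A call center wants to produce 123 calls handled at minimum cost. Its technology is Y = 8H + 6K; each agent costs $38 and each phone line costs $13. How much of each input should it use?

The inputs are perfect substitutes, so the firm uses whichever has the lower cost per unit of output.
Cost per unit of output via H is w/8 = 4.75; via K it is r/6 = 13/6. K is cheaper.
Producing Y = 123 with K alone: H = 0, K = 20.5.

H* = 0, K* = 20.5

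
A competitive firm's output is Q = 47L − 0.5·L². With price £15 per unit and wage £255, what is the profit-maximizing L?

The marginal product of L is MP_L = 47 − L.
A price-taking firm hires until the value of the marginal product equals the wage: P·MP_L = w, so 15·(47 − L) = 255.
Then 47 − L = 17, giving L = 30.

L* = 30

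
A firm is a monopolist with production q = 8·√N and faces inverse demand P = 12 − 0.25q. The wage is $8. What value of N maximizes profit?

N* = 4

Marginal revenue from the inverse demand is MR = 12 − 0.5q.
The marginal product is MP_N = 4·N^(-1/2).
A monopolist hires until marginal revenue product equals the wage: MR·MP_N = w.
At N, q = 8·√N. Substituting and solving: (12 − 4·√N)·4·N^(-1/2) = 8 gives N = 4.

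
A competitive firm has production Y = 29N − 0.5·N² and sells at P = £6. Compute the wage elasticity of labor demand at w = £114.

From P·MP_N = w with MP_N = 29 − N, labor demand is N(w) = 29 − w/6.
dN/dw = −1/(6) = -1/6.
At w = 114, N = 10, so ε = (dN/dw)·(w/N) = (-1/6)·(114/10) = -1.9.

ε = -1.9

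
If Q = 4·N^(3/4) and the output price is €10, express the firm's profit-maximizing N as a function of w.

MP_N = (3/4)·4·N^(-1/4) = 3·N^(-1/4).
Setting P·MP_N = w: 30·N^(-1/4) = w.
Solving for N: N^(-1/4) = w/30, so N = (30/w)^(4).

N(w) = 810000/w^(4)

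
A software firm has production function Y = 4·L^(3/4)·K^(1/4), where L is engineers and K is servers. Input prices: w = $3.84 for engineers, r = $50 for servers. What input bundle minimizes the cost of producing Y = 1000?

Cost minimization requires the marginal rate of technical substitution to equal the input-price ratio: MP_L/MP_K = w/r.
Here MP_L/MP_K = (3/4)·(K/L)/(1/4) = 3·(K/L). Setting this equal to 3.84/50 = 0.0768 gives K = 0.0256L.
Substituting into Y = 1000: 4·L^(3/4)·(0.0256L)^(1/4) = 1000.
Solving, L = 625 and K = 16.

L* = 625, K* = 16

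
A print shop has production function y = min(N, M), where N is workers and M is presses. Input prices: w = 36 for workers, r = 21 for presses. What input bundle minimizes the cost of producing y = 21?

With a fixed-proportions technology, the cost-minimizing bundle uses no slack in either input: N = M = y.
So N = 21 and M = 21.

N* = 21, M* = 21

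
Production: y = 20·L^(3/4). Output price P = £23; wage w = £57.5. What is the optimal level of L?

MP_L = (3/4)·20·L^(-1/4) = 15·L^(-1/4).
Profit maximization for a price taker requires P·MP_L = w: 23·15·L^(-1/4) = 57.5.
So L^(-1/4) = 1/6, which gives L = 1296.

L* = 1296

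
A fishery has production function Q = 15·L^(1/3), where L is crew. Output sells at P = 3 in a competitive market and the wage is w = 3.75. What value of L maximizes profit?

L* = 8

MP_L = (1/3)·15·L^(-2/3) = 5·L^(-2/3).
Profit maximization for a price taker requires P·MP_L = w: 3·5·L^(-2/3) = 3.75.
So L^(-2/3) = 0.25, which gives L = 8.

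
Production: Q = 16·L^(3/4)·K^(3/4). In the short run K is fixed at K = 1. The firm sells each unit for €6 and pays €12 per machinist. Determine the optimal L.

With K = 1, MP_L = (3/4)·16·L^(-1/4)·1^(3/4) = 12·L^(-1/4).
Profit maximization for a price taker requires P·MP_L = w: 6·12·L^(-1/4) = 12.
So L^(-1/4) = 1/6, which gives L = 1296.

L* = 1296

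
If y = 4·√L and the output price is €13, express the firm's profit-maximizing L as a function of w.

L(w) = 676/w²

MP_L = (1/2)·4·L^(-1/2) = 2·L^(-1/2).
Setting P·MP_L = w: 26·L^(-1/2) = w.
Solving for L: L^(-1/2) = w/26, so L = (26/w)^(2).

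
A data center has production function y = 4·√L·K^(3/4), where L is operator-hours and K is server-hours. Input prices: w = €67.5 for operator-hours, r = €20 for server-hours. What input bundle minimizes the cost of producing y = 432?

Cost minimization requires the marginal rate of technical substitution to equal the input-price ratio: MP_L/MP_K = w/r.
Here MP_L/MP_K = (1/2)·(K/L)/(3/4) = (2/3)·(K/L). Setting this equal to 67.5/20 = 3.375 gives K = 5.0625L.
Substituting into y = 432: 4·L^(1/2)·(5.0625L)^(3/4) = 432.
Solving, L = 16 and K = 81.

L* = 16, K* = 81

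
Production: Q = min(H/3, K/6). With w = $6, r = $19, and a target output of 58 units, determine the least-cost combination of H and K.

With a fixed-proportions technology, the cost-minimizing bundle uses no slack in either input: H/3 = K/6 = Q.
So H = 3·58 = 174 and K = 6·58 = 348.

H* = 174, K* = 348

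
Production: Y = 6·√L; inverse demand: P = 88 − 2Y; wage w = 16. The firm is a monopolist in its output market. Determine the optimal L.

Marginal revenue from the inverse demand is MR = 88 − 4Y.
The marginal product is MP_L = 3·L^(-1/2).
A monopolist hires until marginal revenue product equals the wage: MR·MP_L = w.
At L, Y = 6·√L. Substituting and solving: (88 − 24·√L)·3·L^(-1/2) = 16 gives L = 9.

L* = 9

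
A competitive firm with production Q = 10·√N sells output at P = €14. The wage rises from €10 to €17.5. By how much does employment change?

From P·MP_N = w with MP_N = 5·N^(-1/2), the labor demand is N(w) = (70/w)^(2).
At w = 10: N = 49. At w = 17.5: N = 16.
ΔN = 16 − 49 = -33.

ΔN = -33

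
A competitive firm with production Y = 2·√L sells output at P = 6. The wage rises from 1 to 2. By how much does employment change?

From P·MP_L = w with MP_L = L^(-1/2), the labor demand is L(w) = (6/w)^(2).
At w = 1: L = 36. At w = 2: L = 9.
ΔL = 9 − 36 = -27.

ΔL = -27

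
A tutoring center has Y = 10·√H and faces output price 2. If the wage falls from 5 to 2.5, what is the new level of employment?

H* = 16

From P·MP_H = w with MP_H = 5·H^(-1/2), the labor demand is H(w) = (10/w)^(2).
At w = 5: H = 4. At w = 2.5: H = 16.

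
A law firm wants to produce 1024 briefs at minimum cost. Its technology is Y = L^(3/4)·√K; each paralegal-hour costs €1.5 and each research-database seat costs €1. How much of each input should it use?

Cost minimization requires the marginal rate of technical substitution to equal the input-price ratio: MP_L/MP_K = w/r.
Here MP_L/MP_K = (3/4)·(K/L)/(1/2) = 1.5·(K/L). Setting this equal to 1.5/1 = 1.5 gives K = L.
Substituting into Y = 1024: L^(3/4)·(L)^(1/2) = 1024.
Solving, L = 256 and K = 256.

L* = 256, K* = 256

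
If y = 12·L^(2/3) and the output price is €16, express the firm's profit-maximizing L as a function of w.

MP_L = (2/3)·12·L^(-1/3) = 8·L^(-1/3).
Setting P·MP_L = w: 128·L^(-1/3) = w.
Solving for L: L^(-1/3) = w/128, so L = (128/w)^(3).

L(w) = 2097152/w³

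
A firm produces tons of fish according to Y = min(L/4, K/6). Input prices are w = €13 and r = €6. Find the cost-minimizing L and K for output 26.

With a fixed-proportions technology, the cost-minimizing bundle uses no slack in either input: L/4 = K/6 = Y.
So L = 4·26 = 104 and K = 6·26 = 156.

L* = 104, K* = 156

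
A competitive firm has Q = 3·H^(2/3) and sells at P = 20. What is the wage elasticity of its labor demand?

ε = -3

MP_H = (2/3)·3·H^(-1/3), so P·MP_H = w gives 40·H^(-1/3) = w.
Solving, H(w) = (40/w)^(3). This is a constant-elasticity form: H ∝ w^(−3), so ε = −3.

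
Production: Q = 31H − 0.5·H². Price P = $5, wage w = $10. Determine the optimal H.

H* = 29

The marginal product of H is MP_H = 31 − H.
A price-taking firm hires until the value of the marginal product equals the wage: P·MP_H = w, so 5·(31 − H) = 10.
Then 31 − H = 2, giving H = 29.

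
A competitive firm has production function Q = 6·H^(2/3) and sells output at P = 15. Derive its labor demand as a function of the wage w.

H(w) = 216000/w³

MP_H = (2/3)·6·H^(-1/3) = 4·H^(-1/3).
Setting P·MP_H = w: 60·H^(-1/3) = w.
Solving for H: H^(-1/3) = w/60, so H = (60/w)^(3).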